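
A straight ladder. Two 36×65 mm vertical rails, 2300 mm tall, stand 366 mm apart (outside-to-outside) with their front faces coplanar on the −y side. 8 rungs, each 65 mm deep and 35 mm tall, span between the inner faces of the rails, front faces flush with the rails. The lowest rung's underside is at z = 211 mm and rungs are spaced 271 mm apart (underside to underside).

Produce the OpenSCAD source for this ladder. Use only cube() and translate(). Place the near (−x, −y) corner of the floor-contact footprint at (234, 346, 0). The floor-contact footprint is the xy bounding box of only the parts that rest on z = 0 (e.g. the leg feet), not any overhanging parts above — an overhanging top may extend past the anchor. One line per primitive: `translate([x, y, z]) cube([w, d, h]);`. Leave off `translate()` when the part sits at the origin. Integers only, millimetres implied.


// rung span = 366 - 2*36 = 294
// rung[k] z = 211 + k*271
translate([234, 346, 0]) cube([36, 65, 2300]);
translate([564, 346, 0]) cube([36, 65, 2300]);
translate([270, 346, 211]) cube([294, 65, 35]);
translate([270, 346, 482]) cube([294, 65, 35]);
translate([270, 346, 753]) cube([294, 65, 35]);
translate([270, 346, 1024]) cube([294, 65, 35]);
translate([270, 346, 1295]) cube([294, 65, 35]);
translate([270, 346, 1566]) cube([294, 65, 35]);
translate([270, 346, 1837]) cube([294, 65, 35]);
translate([270, 346, 2108]) cube([294, 65, 35]);


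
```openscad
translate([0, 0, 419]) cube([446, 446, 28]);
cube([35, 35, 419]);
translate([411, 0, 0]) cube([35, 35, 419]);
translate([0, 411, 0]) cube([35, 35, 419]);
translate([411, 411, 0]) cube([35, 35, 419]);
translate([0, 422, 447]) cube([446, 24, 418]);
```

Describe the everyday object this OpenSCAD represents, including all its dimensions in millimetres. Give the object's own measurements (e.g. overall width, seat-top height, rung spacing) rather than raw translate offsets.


A chair. The seat is a 446×446×28 mm slab with its top at z = 447 mm, on four 35×35 mm corner legs (flush with the seat edges, standing on z = 0). A flat backrest 24 mm thick, 418 mm tall, spans the full seat width and rises from the seat top along its +y edge, rear face flush with the rear of the seat.


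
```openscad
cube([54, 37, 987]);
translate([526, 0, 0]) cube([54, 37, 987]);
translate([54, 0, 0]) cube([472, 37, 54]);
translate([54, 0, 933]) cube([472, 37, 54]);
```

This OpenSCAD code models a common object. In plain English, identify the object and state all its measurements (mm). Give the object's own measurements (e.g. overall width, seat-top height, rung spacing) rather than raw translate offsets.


A rectangular picture frame lying in the x–z plane (depth along y). The opening is 472 mm wide (x) by 879 mm tall (z), surrounded by a border 54 mm wide on all four sides. The frame is 37 mm deep and is made of two full-height vertical stiles with two horizontal rails fitted between them.


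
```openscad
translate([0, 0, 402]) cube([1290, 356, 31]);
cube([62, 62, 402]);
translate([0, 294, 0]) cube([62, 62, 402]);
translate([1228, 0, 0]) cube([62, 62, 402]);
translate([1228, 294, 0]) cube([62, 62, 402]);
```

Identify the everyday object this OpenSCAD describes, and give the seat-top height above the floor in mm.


A bench. The seat-top height is 433 mm.

A long slab on four corner posts — a bench. The slab sits at z = 402 with thickness 31, so the top is 402 + 31 = 433 mm.


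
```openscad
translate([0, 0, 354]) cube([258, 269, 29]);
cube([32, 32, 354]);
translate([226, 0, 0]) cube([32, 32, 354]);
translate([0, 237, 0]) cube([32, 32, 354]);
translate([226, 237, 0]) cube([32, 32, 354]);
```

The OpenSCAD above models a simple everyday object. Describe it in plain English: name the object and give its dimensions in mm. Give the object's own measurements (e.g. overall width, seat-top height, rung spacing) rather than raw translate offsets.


A simple wooden stool: a rectangular seat 258 mm (x) by 269 mm (y), 29 mm thick, top face at z = 383 mm, on four square legs, each 32×32 mm in cross-section. The legs rest on z = 0, each flush with a corner of the seat.


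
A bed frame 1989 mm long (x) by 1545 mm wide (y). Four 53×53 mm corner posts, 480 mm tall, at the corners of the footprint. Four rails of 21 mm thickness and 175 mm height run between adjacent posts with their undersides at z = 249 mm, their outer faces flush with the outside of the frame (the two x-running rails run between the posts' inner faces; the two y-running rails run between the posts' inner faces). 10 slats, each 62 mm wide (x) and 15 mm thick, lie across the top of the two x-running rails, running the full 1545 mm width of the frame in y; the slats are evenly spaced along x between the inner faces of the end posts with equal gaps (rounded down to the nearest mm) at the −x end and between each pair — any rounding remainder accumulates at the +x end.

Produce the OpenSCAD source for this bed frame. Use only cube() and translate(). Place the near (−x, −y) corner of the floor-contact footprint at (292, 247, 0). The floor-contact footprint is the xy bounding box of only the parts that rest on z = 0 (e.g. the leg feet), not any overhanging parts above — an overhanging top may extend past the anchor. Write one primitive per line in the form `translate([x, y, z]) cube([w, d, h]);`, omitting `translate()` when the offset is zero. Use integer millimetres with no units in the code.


// slat z = rail_z + rail_h = 249 + 175 = 424
// slat gap = ⌊(1883 − 10·62) / 11⌋ = 114
translate([292, 247, 0]) cube([53, 53, 480]);
translate([292, 1739, 0]) cube([53, 53, 480]);
translate([2228, 247, 0]) cube([53, 53, 480]);
translate([2228, 1739, 0]) cube([53, 53, 480]);
translate([345, 247, 249]) cube([1883, 21, 175]);
translate([345, 1771, 249]) cube([1883, 21, 175]);
translate([292, 300, 249]) cube([21, 1439, 175]);
translate([2260, 300, 249]) cube([21, 1439, 175]);
translate([459, 247, 424]) cube([62, 1545, 15]);
translate([635, 247, 424]) cube([62, 1545, 15]);
translate([811, 247, 424]) cube([62, 1545, 15]);
translate([987, 247, 424]) cube([62, 1545, 15]);
translate([1163, 247, 424]) cube([62, 1545, 15]);
translate([1339, 247, 424]) cube([62, 1545, 15]);
translate([1515, 247, 424]) cube([62, 1545, 15]);
translate([1691, 247, 424]) cube([62, 1545, 15]);
translate([1867, 247, 424]) cube([62, 1545, 15]);
translate([2043, 247, 424]) cube([62, 1545, 15]);


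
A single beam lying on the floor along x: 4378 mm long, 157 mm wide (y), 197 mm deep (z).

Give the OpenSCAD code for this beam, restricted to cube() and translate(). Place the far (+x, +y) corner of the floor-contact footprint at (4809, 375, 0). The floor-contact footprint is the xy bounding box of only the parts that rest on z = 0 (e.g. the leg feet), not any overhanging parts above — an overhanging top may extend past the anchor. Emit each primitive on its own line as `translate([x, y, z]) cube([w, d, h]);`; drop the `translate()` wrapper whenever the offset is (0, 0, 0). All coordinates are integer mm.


translate([431, 218, 0]) cube([4378, 157, 197]);


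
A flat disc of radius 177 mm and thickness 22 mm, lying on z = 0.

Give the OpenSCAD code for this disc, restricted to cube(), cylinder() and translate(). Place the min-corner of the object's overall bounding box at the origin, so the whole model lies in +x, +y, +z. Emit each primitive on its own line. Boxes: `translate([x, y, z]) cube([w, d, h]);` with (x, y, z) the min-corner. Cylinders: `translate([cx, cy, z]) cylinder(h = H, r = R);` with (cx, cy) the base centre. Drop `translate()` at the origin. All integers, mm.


translate([177, 177, 0]) cylinder(h = 22, r = 177);


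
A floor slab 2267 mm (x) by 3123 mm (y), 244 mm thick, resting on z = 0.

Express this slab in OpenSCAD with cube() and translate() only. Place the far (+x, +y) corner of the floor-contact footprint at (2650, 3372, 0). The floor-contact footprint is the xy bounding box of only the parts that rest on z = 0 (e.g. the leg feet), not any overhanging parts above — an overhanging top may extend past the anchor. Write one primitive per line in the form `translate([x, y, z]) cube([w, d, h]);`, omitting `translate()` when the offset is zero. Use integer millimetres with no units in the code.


translate([383, 249, 0]) cube([2267, 3123, 244]);


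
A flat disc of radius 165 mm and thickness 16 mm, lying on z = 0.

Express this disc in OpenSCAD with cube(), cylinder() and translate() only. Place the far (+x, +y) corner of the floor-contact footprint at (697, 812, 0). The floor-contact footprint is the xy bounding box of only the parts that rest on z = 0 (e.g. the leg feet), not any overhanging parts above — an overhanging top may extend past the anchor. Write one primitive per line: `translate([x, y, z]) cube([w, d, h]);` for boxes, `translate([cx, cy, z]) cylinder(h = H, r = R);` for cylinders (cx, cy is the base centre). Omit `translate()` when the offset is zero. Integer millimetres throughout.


translate([532, 647, 0]) cylinder(h = 16, r = 165);


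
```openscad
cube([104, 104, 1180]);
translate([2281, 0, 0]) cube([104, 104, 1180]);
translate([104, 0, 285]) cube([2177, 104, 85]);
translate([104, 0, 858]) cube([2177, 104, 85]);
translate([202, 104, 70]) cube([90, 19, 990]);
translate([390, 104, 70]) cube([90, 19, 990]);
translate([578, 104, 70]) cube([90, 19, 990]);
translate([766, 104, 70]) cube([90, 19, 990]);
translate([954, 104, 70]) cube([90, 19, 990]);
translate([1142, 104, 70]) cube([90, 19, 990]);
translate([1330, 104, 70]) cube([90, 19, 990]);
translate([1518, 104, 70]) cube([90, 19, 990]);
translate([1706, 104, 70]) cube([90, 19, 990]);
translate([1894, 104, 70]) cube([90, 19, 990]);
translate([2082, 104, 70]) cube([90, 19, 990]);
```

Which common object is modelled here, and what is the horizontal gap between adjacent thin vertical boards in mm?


A fence section. The picket gap is 98 mm.

Two posts, two rails, 11 pickets — a fence section. Span 2177 mm holds 11 pickets of 90 mm with 12 equal gaps: ⌊(2177 − 11·90) / 12⌋ = 98 mm.


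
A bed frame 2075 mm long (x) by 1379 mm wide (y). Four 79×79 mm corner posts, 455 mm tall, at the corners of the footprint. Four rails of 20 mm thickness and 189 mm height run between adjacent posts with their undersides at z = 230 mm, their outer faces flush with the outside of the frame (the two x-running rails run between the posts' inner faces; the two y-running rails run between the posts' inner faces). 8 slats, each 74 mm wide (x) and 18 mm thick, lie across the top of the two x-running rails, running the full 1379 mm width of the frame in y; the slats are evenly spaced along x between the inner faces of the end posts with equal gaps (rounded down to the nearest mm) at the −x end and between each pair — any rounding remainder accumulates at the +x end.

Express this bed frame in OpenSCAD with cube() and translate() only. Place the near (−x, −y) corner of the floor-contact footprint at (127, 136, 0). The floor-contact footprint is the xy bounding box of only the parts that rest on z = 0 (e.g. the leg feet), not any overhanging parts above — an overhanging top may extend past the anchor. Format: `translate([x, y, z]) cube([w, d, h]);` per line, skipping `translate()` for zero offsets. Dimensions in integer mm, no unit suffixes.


// slat z = rail_z + rail_h = 230 + 189 = 419
// slat gap = ⌊(1917 − 8·74) / 9⌋ = 147
translate([127, 136, 0]) cube([79, 79, 455]);
translate([127, 1436, 0]) cube([79, 79, 455]);
translate([2123, 136, 0]) cube([79, 79, 455]);
translate([2123, 1436, 0]) cube([79, 79, 455]);
translate([206, 136, 230]) cube([1917, 20, 189]);
translate([206, 1495, 230]) cube([1917, 20, 189]);
translate([127, 215, 230]) cube([20, 1221, 189]);
translate([2182, 215, 230]) cube([20, 1221, 189]);
translate([353, 136, 419]) cube([74, 1379, 18]);
translate([574, 136, 419]) cube([74, 1379, 18]);
translate([795, 136, 419]) cube([74, 1379, 18]);
translate([1016, 136, 419]) cube([74, 1379, 18]);
translate([1237, 136, 419]) cube([74, 1379, 18]);
translate([1458, 136, 419]) cube([74, 1379, 18]);
translate([1679, 136, 419]) cube([74, 1379, 18]);
translate([1900, 136, 419]) cube([74, 1379, 18]);


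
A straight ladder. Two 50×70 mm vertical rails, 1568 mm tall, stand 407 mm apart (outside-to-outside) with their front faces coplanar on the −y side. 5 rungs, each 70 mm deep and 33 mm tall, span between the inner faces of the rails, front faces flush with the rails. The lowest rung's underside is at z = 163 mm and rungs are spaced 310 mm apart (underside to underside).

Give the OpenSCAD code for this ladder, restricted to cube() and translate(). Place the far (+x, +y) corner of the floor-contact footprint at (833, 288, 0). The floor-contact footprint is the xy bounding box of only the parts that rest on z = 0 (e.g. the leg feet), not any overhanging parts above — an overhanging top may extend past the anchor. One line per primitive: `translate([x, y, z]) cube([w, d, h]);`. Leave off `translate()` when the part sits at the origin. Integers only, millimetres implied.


translate([426, 218, 0]) cube([50, 70, 1568]);
translate([783, 218, 0]) cube([50, 70, 1568]);
translate([476, 218, 163]) cube([307, 70, 33]);
translate([476, 218, 473]) cube([307, 70, 33]);
translate([476, 218, 783]) cube([307, 70, 33]);
translate([476, 218, 1093]) cube([307, 70, 33]);
translate([476, 218, 1403]) cube([307, 70, 33]);


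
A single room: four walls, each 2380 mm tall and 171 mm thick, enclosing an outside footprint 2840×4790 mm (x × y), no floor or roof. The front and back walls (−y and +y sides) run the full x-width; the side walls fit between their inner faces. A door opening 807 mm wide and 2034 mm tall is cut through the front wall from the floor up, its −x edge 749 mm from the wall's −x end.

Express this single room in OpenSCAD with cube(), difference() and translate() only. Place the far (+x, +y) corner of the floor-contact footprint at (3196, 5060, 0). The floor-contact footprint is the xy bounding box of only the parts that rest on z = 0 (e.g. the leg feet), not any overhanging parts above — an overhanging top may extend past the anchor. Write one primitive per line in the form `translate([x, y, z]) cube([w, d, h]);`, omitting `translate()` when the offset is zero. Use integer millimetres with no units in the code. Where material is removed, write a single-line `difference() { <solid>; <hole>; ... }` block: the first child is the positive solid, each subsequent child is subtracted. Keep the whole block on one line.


difference() { translate([356, 270, 0]) cube([2840, 171, 2380]); translate([1105, 270, 0]) cube([807, 171, 2034]); }
translate([356, 4889, 0]) cube([2840, 171, 2380]);
translate([356, 441, 0]) cube([171, 4448, 2380]);
translate([3025, 441, 0]) cube([171, 4448, 2380]);


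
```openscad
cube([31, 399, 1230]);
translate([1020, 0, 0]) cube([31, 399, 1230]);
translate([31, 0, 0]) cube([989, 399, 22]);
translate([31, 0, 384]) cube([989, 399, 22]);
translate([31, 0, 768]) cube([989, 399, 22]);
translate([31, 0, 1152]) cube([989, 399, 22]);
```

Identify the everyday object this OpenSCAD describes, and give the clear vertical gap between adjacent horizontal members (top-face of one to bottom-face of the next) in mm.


A bookshelf. The clear shelf gap is 362 mm.

Two tall side panels with 4 horizontal boards between them — a bookshelf. The first two shelf undersides are at z = 0 and z = 384; with shelf thickness 22, the clear gap is 384 − 0 − 22 = 362 mm.


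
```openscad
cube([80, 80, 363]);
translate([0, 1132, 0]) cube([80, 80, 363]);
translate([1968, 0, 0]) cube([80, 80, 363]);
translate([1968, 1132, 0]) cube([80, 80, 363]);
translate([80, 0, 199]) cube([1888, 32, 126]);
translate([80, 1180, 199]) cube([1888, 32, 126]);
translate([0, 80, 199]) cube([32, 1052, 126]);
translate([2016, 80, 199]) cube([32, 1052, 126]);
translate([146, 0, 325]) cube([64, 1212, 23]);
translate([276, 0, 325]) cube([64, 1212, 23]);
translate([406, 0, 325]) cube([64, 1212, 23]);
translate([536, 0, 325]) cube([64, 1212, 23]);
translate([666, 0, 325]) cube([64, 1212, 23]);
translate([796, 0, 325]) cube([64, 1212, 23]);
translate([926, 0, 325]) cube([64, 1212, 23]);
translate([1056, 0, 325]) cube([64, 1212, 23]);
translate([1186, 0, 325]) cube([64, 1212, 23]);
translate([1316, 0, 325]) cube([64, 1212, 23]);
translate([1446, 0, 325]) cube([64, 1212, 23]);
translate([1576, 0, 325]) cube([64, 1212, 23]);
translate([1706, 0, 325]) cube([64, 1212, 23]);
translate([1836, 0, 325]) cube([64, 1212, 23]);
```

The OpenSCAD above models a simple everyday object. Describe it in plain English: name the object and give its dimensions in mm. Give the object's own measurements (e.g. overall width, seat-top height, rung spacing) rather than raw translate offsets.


A bed frame 2048 mm long (x) by 1212 mm wide (y). Four 80×80 mm corner posts, 363 mm tall, at the corners of the footprint. Four rails of 32 mm thickness and 126 mm height run between adjacent posts with their undersides at z = 199 mm, their outer faces flush with the outside of the frame (the two x-running rails run between the posts' inner faces; the two y-running rails run between the posts' inner faces). 14 slats, each 64 mm wide (x) and 23 mm thick, lie across the top of the two x-running rails, running the full 1212 mm width of the frame in y; along x they sit between the end posts with a 66 mm gap after the −x posts and between neighbouring slats, leaving 68 mm before the +x posts.


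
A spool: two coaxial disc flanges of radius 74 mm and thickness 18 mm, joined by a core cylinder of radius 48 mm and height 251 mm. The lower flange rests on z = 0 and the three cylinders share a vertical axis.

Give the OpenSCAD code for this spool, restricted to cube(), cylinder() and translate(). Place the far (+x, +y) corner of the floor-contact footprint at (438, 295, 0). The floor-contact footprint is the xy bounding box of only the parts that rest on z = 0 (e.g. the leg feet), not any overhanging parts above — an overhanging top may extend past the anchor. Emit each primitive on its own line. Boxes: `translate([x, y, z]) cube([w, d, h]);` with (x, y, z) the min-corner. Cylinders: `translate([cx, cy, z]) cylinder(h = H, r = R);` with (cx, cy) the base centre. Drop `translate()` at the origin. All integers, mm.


translate([364, 221, 0]) cylinder(h = 18, r = 74);
translate([364, 221, 18]) cylinder(h = 251, r = 48);
translate([364, 221, 269]) cylinder(h = 18, r = 74);


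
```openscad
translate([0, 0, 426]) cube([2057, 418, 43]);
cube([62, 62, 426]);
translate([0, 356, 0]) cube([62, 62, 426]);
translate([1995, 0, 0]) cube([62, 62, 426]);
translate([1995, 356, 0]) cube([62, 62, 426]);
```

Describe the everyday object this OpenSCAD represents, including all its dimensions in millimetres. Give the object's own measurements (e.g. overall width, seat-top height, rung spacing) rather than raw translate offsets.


A long wooden bench with a 2057 mm (x) × 418 mm (y) seat, 43 mm thick, its top surface 469 mm above the floor. Four 62 mm square legs at the seat corners, flush with the edges, run from z = 0 to the seat underside.


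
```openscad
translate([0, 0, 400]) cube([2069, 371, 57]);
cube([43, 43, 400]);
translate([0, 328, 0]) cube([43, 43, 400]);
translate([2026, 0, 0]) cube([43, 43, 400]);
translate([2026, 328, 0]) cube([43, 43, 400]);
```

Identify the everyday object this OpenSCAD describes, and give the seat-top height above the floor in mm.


A bench. The seat-top height is 457 mm.

A long slab on four corner posts — a bench. The slab sits at z = 400 with thickness 57, so the top is 400 + 57 = 457 mm.


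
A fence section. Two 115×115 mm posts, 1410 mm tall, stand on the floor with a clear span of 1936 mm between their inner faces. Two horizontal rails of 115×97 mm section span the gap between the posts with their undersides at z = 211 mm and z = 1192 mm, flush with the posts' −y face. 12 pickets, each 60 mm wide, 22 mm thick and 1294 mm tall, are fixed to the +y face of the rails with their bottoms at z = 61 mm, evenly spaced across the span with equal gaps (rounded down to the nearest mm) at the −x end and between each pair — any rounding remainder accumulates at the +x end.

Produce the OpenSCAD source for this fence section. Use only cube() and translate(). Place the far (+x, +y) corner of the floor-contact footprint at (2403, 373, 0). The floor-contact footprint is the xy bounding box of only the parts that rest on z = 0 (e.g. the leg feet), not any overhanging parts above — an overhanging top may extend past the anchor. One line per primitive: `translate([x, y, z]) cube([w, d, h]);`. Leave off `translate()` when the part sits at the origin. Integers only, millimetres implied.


translate([237, 258, 0]) cube([115, 115, 1410]);
translate([2288, 258, 0]) cube([115, 115, 1410]);
translate([352, 258, 211]) cube([1936, 115, 97]);
translate([352, 258, 1192]) cube([1936, 115, 97]);
translate([445, 373, 61]) cube([60, 22, 1294]);
translate([598, 373, 61]) cube([60, 22, 1294]);
translate([751, 373, 61]) cube([60, 22, 1294]);
translate([904, 373, 61]) cube([60, 22, 1294]);
translate([1057, 373, 61]) cube([60, 22, 1294]);
translate([1210, 373, 61]) cube([60, 22, 1294]);
translate([1363, 373, 61]) cube([60, 22, 1294]);
translate([1516, 373, 61]) cube([60, 22, 1294]);
translate([1669, 373, 61]) cube([60, 22, 1294]);
translate([1822, 373, 61]) cube([60, 22, 1294]);
translate([1975, 373, 61]) cube([60, 22, 1294]);
translate([2128, 373, 61]) cube([60, 22, 1294]);


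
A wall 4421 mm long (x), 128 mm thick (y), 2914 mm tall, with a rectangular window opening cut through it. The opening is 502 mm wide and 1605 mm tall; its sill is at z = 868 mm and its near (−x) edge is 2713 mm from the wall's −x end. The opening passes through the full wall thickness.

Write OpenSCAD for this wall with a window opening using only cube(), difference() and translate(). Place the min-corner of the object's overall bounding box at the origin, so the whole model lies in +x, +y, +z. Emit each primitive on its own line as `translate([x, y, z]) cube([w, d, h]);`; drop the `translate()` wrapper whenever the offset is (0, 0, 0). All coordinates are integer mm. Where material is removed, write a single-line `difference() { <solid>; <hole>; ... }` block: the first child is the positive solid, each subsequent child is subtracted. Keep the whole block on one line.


difference() { cube([4421, 128, 2914]); translate([2713, 0, 868]) cube([502, 128, 1605]); }


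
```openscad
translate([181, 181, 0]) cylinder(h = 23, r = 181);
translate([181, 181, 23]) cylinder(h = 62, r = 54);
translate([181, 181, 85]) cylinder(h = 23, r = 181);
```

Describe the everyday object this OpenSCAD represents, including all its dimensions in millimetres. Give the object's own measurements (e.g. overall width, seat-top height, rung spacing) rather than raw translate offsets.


A spool: two coaxial disc flanges of radius 181 mm and thickness 23 mm, joined by a core cylinder of radius 54 mm and height 62 mm. The lower flange rests on z = 0 and the three cylinders share a vertical axis.


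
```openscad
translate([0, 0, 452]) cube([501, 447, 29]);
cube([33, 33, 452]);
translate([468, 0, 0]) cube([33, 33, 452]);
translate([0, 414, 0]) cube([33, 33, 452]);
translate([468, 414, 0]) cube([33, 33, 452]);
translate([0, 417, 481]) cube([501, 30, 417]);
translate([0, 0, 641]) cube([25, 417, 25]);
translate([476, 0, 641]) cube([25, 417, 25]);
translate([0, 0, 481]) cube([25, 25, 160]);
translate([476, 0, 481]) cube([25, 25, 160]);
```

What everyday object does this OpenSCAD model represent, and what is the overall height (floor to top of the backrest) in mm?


A chair. The overall height is 898 mm.

A slab on four corner posts with a tall panel at the back — a chair. The seat slab sits at z = 452 with thickness 29, and the 417 mm backrest starts at the seat top, so the overall height is 452 + 29 + 417 = 898 mm.


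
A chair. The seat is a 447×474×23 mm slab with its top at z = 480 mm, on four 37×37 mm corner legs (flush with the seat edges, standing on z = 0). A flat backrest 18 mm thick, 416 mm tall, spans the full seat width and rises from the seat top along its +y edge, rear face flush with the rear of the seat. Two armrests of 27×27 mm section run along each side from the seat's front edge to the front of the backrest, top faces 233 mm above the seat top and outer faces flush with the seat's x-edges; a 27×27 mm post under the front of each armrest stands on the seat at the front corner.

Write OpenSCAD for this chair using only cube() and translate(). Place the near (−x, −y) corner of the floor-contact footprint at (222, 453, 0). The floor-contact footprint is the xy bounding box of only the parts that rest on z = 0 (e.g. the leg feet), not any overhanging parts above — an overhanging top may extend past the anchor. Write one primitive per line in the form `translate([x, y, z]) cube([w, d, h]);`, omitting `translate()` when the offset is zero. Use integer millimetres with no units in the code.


translate([222, 453, 457]) cube([447, 474, 23]);
translate([222, 453, 0]) cube([37, 37, 457]);
translate([632, 453, 0]) cube([37, 37, 457]);
translate([222, 890, 0]) cube([37, 37, 457]);
translate([632, 890, 0]) cube([37, 37, 457]);
translate([222, 909, 480]) cube([447, 18, 416]);
translate([222, 453, 686]) cube([27, 456, 27]);
translate([642, 453, 686]) cube([27, 456, 27]);
translate([222, 453, 480]) cube([27, 27, 206]);
translate([642, 453, 480]) cube([27, 27, 206]);


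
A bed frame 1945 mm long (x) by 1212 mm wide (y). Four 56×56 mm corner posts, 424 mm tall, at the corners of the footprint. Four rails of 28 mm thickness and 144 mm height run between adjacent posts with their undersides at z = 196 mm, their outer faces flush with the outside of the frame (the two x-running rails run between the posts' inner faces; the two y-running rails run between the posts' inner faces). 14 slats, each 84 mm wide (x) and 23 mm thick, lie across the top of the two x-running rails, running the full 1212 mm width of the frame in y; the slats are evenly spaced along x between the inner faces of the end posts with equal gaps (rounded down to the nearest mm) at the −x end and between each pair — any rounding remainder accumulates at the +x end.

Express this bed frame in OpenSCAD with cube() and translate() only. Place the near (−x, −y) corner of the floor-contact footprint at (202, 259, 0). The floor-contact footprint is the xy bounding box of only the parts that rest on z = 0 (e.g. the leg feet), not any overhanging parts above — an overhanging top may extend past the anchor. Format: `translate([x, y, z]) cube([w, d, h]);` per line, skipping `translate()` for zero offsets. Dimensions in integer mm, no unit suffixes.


// slat z = rail_z + rail_h = 196 + 144 = 340
// slat gap = ⌊(1833 − 14·84) / 15⌋ = 43
translate([202, 259, 0]) cube([56, 56, 424]);
translate([202, 1415, 0]) cube([56, 56, 424]);
translate([2091, 259, 0]) cube([56, 56, 424]);
translate([2091, 1415, 0]) cube([56, 56, 424]);
translate([258, 259, 196]) cube([1833, 28, 144]);
translate([258, 1443, 196]) cube([1833, 28, 144]);
translate([202, 315, 196]) cube([28, 1100, 144]);
translate([2119, 315, 196]) cube([28, 1100, 144]);
translate([301, 259, 340]) cube([84, 1212, 23]);
translate([428, 259, 340]) cube([84, 1212, 23]);
translate([555, 259, 340]) cube([84, 1212, 23]);
translate([682, 259, 340]) cube([84, 1212, 23]);
translate([809, 259, 340]) cube([84, 1212, 23]);
translate([936, 259, 340]) cube([84, 1212, 23]);
translate([1063, 259, 340]) cube([84, 1212, 23]);
translate([1190, 259, 340]) cube([84, 1212, 23]);
translate([1317, 259, 340]) cube([84, 1212, 23]);
translate([1444, 259, 340]) cube([84, 1212, 23]);
translate([1571, 259, 340]) cube([84, 1212, 23]);
translate([1698, 259, 340]) cube([84, 1212, 23]);
translate([1825, 259, 340]) cube([84, 1212, 23]);
translate([1952, 259, 340]) cube([84, 1212, 23]);


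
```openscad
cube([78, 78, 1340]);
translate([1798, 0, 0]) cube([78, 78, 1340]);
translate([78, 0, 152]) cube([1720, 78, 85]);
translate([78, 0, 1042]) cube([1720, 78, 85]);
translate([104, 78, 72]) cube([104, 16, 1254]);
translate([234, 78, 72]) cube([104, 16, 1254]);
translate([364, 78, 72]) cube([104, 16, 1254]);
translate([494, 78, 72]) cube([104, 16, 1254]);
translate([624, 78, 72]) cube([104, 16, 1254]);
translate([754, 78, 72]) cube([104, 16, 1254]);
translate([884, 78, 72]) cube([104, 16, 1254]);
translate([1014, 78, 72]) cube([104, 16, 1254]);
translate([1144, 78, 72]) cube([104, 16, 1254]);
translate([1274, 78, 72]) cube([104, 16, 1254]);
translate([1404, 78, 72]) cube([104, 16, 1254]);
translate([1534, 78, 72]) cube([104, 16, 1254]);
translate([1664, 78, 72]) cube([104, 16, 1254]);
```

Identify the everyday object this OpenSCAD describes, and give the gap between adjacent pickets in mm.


A fence section. The picket gap is 26 mm.

Two posts, two rails, 13 pickets — a fence section. Span 1720 mm holds 13 pickets of 104 mm with 14 equal gaps: ⌊(1720 − 13·104) / 14⌋ = 26 mm.


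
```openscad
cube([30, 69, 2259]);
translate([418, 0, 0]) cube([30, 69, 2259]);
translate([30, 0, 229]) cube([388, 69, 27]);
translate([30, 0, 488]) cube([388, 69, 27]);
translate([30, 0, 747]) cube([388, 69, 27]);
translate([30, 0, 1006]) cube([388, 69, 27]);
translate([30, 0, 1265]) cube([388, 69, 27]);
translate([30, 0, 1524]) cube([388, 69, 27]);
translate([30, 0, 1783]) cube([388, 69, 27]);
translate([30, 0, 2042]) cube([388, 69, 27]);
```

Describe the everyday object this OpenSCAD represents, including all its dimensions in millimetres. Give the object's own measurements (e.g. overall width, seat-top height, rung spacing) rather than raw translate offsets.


A straight ladder. Two 30×69 mm vertical rails, 2259 mm tall, stand 448 mm apart (outside-to-outside) with their front faces coplanar on the −y side. 8 rungs, each 69 mm deep and 27 mm tall, span between the inner faces of the rails, front faces flush with the rails. The lowest rung's underside is at z = 229 mm and rungs are spaced 259 mm apart (underside to underside).


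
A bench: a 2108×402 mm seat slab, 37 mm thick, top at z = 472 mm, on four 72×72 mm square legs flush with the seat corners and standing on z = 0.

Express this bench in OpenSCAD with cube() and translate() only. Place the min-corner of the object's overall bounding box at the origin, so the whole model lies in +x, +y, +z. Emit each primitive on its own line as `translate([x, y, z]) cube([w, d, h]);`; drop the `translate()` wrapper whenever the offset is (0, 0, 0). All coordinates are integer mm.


translate([0, 0, 435]) cube([2108, 402, 37]);
cube([72, 72, 435]);
translate([0, 330, 0]) cube([72, 72, 435]);
translate([2036, 0, 0]) cube([72, 72, 435]);
translate([2036, 330, 0]) cube([72, 72, 435]);


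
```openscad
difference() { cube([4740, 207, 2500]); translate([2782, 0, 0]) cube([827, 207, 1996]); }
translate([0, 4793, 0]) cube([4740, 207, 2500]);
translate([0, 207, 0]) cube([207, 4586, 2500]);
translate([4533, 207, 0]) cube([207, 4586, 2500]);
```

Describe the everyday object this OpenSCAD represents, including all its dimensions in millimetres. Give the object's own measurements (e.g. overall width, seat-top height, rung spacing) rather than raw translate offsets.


A single room: four walls, each 2500 mm tall and 207 mm thick, enclosing an outside footprint 4740×5000 mm (x × y), no floor or roof. The front and back walls (−y and +y sides) run the full x-width; the side walls fit between their inner faces. A door opening 827 mm wide and 1996 mm tall is cut through the front wall from the floor up, its −x edge 2782 mm from the wall's −x end.


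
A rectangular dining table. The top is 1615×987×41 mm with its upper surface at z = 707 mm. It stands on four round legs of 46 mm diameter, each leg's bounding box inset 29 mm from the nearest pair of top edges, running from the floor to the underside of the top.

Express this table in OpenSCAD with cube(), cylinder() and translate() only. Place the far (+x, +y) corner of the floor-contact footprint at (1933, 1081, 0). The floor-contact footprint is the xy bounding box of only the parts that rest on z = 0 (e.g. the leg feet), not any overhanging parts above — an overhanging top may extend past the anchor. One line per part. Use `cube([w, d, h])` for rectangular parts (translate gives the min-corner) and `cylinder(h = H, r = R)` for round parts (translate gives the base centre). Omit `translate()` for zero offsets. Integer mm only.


translate([347, 123, 666]) cube([1615, 987, 41]);
translate([399, 175, 0]) cylinder(h = 666, r = 23);
translate([1910, 175, 0]) cylinder(h = 666, r = 23);
translate([399, 1058, 0]) cylinder(h = 666, r = 23);
translate([1910, 1058, 0]) cylinder(h = 666, r = 23);


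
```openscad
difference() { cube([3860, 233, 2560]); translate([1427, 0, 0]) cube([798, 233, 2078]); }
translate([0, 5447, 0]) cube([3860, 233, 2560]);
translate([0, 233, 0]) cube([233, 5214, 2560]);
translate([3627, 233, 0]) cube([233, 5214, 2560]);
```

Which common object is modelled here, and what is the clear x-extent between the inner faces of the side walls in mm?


A single room. The interior width is 3394 mm.

Four walls enclosing a rectangle with a door in the front wall — a room. Outside width 3860 minus two 233 mm walls gives 3394 mm.


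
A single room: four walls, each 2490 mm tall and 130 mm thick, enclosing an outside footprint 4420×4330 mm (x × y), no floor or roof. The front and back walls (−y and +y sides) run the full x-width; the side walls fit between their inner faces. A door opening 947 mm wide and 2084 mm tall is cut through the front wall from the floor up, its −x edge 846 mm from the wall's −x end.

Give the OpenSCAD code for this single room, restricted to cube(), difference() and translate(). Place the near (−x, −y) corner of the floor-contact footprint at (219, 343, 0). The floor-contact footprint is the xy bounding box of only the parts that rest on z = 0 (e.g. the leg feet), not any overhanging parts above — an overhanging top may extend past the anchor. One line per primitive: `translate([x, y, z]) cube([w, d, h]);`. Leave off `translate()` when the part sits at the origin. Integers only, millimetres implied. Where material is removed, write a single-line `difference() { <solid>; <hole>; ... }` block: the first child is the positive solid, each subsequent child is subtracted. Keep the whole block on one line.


difference() { translate([219, 343, 0]) cube([4420, 130, 2490]); translate([1065, 343, 0]) cube([947, 130, 2084]); }
translate([219, 4543, 0]) cube([4420, 130, 2490]);
translate([219, 473, 0]) cube([130, 4070, 2490]);
translate([4509, 473, 0]) cube([130, 4070, 2490]);


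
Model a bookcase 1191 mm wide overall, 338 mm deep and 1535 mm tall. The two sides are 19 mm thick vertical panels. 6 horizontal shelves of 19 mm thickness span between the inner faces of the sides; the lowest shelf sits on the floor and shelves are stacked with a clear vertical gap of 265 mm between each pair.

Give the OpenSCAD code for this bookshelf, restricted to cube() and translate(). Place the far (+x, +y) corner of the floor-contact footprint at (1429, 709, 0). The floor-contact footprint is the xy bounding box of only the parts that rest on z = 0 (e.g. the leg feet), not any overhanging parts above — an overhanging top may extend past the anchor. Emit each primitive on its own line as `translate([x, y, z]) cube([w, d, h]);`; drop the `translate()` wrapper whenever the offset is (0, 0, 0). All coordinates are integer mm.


translate([238, 371, 0]) cube([19, 338, 1535]);
translate([1410, 371, 0]) cube([19, 338, 1535]);
translate([257, 371, 0]) cube([1153, 338, 19]);
translate([257, 371, 284]) cube([1153, 338, 19]);
translate([257, 371, 568]) cube([1153, 338, 19]);
translate([257, 371, 852]) cube([1153, 338, 19]);
translate([257, 371, 1136]) cube([1153, 338, 19]);
translate([257, 371, 1420]) cube([1153, 338, 19]);


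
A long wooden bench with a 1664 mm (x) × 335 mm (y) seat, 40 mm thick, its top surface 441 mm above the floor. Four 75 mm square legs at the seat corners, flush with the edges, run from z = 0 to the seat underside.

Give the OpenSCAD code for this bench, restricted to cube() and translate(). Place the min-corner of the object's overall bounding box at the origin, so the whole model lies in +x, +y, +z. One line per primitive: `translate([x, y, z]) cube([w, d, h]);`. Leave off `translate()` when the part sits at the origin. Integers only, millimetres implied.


translate([0, 0, 401]) cube([1664, 335, 40]);
cube([75, 75, 401]);
translate([0, 260, 0]) cube([75, 75, 401]);
translate([1589, 0, 0]) cube([75, 75, 401]);
translate([1589, 260, 0]) cube([75, 75, 401]);


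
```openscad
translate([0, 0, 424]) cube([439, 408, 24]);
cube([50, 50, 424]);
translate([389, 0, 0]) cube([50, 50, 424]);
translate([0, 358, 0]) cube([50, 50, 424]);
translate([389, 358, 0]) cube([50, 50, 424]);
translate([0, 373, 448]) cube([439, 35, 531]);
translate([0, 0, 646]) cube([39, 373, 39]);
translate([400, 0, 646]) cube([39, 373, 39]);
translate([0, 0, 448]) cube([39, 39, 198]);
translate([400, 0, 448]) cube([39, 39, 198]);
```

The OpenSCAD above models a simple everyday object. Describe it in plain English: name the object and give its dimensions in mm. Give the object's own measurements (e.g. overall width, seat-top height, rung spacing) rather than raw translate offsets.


A chair. The seat is a 439×408×24 mm slab with its top at z = 448 mm, on four 50×50 mm corner legs (flush with the seat edges, standing on z = 0). A flat backrest 35 mm thick, 531 mm tall, spans the full seat width and rises from the seat top along its +y edge, rear face flush with the rear of the seat. Two armrests of 39×39 mm section run along each side from the seat's front edge to the front of the backrest, top faces 237 mm above the seat top and outer faces flush with the seat's x-edges; a 39×39 mm post under the front of each armrest stands on the seat at the front corner.


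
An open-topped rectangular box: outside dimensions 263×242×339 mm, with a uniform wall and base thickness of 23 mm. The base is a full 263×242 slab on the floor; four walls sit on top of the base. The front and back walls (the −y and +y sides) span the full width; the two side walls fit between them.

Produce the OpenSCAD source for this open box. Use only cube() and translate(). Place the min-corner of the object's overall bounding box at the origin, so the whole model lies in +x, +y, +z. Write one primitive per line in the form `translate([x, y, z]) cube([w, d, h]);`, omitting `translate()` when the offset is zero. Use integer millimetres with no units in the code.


cube([263, 242, 23]);
translate([0, 0, 23]) cube([263, 23, 316]);
translate([0, 219, 23]) cube([263, 23, 316]);
translate([0, 23, 23]) cube([23, 196, 316]);
translate([240, 23, 23]) cube([23, 196, 316]);


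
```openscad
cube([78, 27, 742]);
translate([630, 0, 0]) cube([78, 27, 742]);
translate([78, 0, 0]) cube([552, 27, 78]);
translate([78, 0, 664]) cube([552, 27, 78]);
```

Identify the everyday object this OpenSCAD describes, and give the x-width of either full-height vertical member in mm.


A picture frame. The border width is 78 mm.

Four thin pieces enclosing a rectangular opening — a picture frame. The two full-height stiles are 742 mm tall; the top rail sits at z = 664 and is 78 mm tall, so the border above the opening is 742 − 664 = 78 mm, matching the stile x-width.


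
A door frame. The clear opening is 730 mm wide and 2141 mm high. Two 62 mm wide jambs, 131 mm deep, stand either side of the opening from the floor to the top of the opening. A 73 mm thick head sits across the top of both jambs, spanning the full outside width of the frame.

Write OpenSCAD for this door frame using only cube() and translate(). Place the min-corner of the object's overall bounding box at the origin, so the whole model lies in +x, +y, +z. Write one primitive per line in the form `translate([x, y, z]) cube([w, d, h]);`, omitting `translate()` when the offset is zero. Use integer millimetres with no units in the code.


cube([62, 131, 2141]);
translate([792, 0, 0]) cube([62, 131, 2141]);
translate([0, 0, 2141]) cube([854, 131, 73]);
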